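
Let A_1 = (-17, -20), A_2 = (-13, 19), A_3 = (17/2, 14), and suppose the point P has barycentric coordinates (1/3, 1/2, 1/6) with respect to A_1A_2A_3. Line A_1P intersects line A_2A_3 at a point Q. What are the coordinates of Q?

Line A_1P meets A_2A_3 where the A_1-coordinate vanishes; zeroing P's A_1-weight and renormalizing leaves A_2, A_3-weights 1/2 : 1/6 → (3/4, 1/4).
So Q = (3/4)·A_2 + (1/4)·A_3 = (-61/8, 71/4).

(-61/8, 71/4)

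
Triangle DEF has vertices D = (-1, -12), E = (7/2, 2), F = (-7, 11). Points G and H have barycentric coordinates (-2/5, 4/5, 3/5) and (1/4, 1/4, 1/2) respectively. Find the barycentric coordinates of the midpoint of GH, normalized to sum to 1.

Since both coordinate triples sum to 1, the midpoint's barycentrics are the componentwise average.
(-2/5+1/4)/2 = -3/40; similarly 21/40 and 11/20.

(-3/40, 21/40, 11/20)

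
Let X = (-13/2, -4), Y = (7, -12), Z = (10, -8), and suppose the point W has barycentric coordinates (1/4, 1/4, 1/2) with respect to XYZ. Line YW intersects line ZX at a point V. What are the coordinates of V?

(9/2, -20/3)

Line YW meets ZX where the Y-coordinate vanishes; zeroing W's Y-weight and renormalizing leaves Z, X-weights 1/2 : 1/4 → (2/3, 1/3).
So V = (2/3)·Z + (1/3)·X = (9/2, -20/3).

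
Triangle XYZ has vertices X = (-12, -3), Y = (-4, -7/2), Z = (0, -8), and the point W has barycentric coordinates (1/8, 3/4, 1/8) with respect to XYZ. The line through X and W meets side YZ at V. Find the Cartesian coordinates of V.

(-24/7, -29/7)

Line XW meets YZ where the X-coordinate vanishes; zeroing W's X-weight and renormalizing leaves Y, Z-weights 3/4 : 1/8 → (6/7, 1/7).
So V = (6/7)·Y + (1/7)·Z = (-24/7, -29/7).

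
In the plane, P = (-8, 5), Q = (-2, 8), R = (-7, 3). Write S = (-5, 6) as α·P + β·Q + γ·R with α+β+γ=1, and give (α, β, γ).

Signed area of the reference triangle: [PQR] = ½·((-8)·(8−3) + (-2)·(3−5) + (-7)·(5−8)) = ½·(-40 + 4 + 21) = -15/2.
[SQR] = ½·((-5)·(8−3) + (-2)·(3−6) + (-7)·(6−8)) = ½·(-25 + 6 + 14) = -5/2, so the P-coordinate is (-5/2)/(-15/2) = 1/3.
[PSR] = ½·((-8)·(6−3) + (-5)·(3−5) + (-7)·(5−6)) = ½·(-24 + 10 + 7) = -7/2, so the Q-coordinate is 7/15.
[PQS] = ½·((-8)·(8−6) + (-2)·(6−5) + (-5)·(5−8)) = ½·(-16 − 2 + 15) = -3/2, so the R-coordinate is 1/5.

(1/3, 7/15, 1/5)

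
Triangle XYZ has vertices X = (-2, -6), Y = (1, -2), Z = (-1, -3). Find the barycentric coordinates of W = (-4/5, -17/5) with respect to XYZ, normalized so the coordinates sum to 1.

(1/5, 1/5, 3/5)

Signed area of the reference triangle: [XYZ] = ½·((-2)·(-2−(-3)) + 1·(-3−(-6)) + (-1)·(-6−(-2))) = ½·(-2 + 3 + 4) = 5/2.
[WYZ] = ½·((-4/5)·(-2−(-3)) + 1·(-3−(-17/5)) + (-1)·(-17/5−(-2))) = ½·(-4/5 + 2/5 + 7/5) = 1/2, so the X-coordinate is (1/2)/(5/2) = 1/5.
[XWZ] = ½·((-2)·(-17/5−(-3)) + (-4/5)·(-3−(-6)) + (-1)·(-6−(-17/5))) = ½·(4/5 − 12/5 + 13/5) = 1/2, so the Y-coordinate is 1/5.
[XYW] = ½·((-2)·(-2−(-17/5)) + 1·(-17/5−(-6)) + (-4/5)·(-6−(-2))) = ½·(-14/5 + 13/5 + 16/5) = 3/2, so the Z-coordinate is 3/5.
Check: 1/5 + 1/5 + 3/5 = 1.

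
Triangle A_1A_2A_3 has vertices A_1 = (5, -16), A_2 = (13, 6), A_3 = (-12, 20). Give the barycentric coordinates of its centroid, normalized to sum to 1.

The centroid is the average of the vertices, so each weight is 1/3.

(1/3, 1/3, 1/3)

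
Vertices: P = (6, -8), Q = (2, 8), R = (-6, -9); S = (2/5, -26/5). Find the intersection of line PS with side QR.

Barycentric coordinates of S with respect to PQR: (2/5, 1/5, 2/5).
On side QR the P-coordinate is zero; dropping S's P-weight 2/5 and renormalizing the remaining 1/5 : 2/5 gives weights 1/3, 2/3 on Q, R.
T = (1/3)·(2, 8) + (2/3)·(-6, -9) = (-10/3, -10/3).

(-10/3, -10/3)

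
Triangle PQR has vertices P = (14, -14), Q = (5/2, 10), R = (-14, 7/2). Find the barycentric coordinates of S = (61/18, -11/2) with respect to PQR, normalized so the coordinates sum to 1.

Signed area of the reference triangle: [PQR] = ½·(14·(10−(7/2)) + (5/2)·(7/2−(-14)) + (-14)·(-14−10)) = ½·(91 + 175/4 + 336) = 1883/8.
[SQR] = ½·((61/18)·(10−(7/2)) + (5/2)·(7/2−(-11/2)) + (-14)·(-11/2−10)) = ½·(793/36 + 45/2 + 217) = 9415/72, so the P-coordinate is (9415/72)/(1883/8) = 5/9.
[PSR] = ½·(14·(-11/2−(7/2)) + (61/18)·(7/2−(-14)) + (-14)·(-14−(-11/2))) = ½·(-126 + 2135/36 + 119) = 1883/72, so the Q-coordinate is 1/9.
[PQS] = ½·(14·(10−(-11/2)) + (5/2)·(-11/2−(-14)) + (61/18)·(-14−10)) = ½·(217 + 85/4 − 244/3) = 1883/24, so the R-coordinate is 1/3.

(5/9, 1/9, 1/3)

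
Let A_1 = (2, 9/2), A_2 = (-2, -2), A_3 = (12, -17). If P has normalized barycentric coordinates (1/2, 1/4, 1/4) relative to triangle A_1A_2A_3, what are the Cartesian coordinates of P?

(7/2, -5/2)

P = (1/2)·A_1 + (1/4)·A_2 + (1/4)·A_3.
x-coordinate: (1/2)·2 + (1/4)·(-2) + (1/4)·12 = 7/2.
y-coordinate: (1/2)·(9/2) + (1/4)·(-2) + (1/4)·(-17) = -5/2.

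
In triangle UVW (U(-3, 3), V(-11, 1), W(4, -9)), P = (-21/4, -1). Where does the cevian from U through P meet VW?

Barycentric coordinates of P with respect to UVW: (1/4, 1/2, 1/4).
On side VW the U-coordinate is zero; dropping P's U-weight 1/4 and renormalizing the remaining 1/2 : 1/4 gives weights 2/3, 1/3 on V, W.
Q = (2/3)·(-11, 1) + (1/3)·(4, -9) = (-6, -7/3).

(-6, -7/3)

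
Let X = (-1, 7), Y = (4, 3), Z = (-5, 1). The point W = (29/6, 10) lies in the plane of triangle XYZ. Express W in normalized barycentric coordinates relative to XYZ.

(4/3, 1/2, -5/6)

Signed area of the reference triangle: [XYZ] = ½·((-1)·(3−1) + 4·(1−7) + (-5)·(7−3)) = ½·(-2 − 24 − 20) = -23.
[WYZ] = ½·((29/6)·(3−1) + 4·(1−10) + (-5)·(10−3)) = ½·(29/3 − 36 − 35) = -92/3, so the X-coordinate is (-92/3)/(-23) = 4/3.
[XWZ] = ½·((-1)·(10−1) + (29/6)·(1−7) + (-5)·(7−10)) = ½·(-9 − 29 + 15) = -23/2, so the Y-coordinate is 1/2.
[XYW] = ½·((-1)·(3−10) + 4·(10−7) + (29/6)·(7−3)) = ½·(7 + 12 + 58/3) = 115/6, so the Z-coordinate is -5/6.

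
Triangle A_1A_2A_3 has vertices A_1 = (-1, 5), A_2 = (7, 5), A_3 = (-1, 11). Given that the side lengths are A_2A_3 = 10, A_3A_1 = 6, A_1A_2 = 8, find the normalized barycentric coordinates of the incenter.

(5/12, 1/4, 1/3)

The incenter has barycentric coordinates proportional to the opposite side lengths: (10 : 6 : 8).
Normalizing by 10+6+8 = 24 gives (5/12, 1/4, 1/3).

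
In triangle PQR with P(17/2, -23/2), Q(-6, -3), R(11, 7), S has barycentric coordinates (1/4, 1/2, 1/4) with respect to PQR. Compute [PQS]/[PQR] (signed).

1/4

The signed ratio [PQS]/[PQR] equals the barycentric coordinate of S at vertex R, which is 1/4.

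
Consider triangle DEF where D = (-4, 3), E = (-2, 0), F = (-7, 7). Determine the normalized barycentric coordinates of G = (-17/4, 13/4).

Signed area of the reference triangle: [DEF] = ½·((-4)·(0−7) + (-2)·(7−3) + (-7)·(3−0)) = ½·(28 − 8 − 21) = -1/2.
[GEF] = ½·((-17/4)·(0−7) + (-2)·(7−(13/4)) + (-7)·(13/4−0)) = ½·(119/4 − 15/2 − 91/4) = -1/4, so the D-coordinate is (-1/4)/(-1/2) = 1/2.
[DGF] = ½·((-4)·(13/4−7) + (-17/4)·(7−3) + (-7)·(3−(13/4))) = ½·(15 − 17 + 7/4) = -1/8, so the E-coordinate is 1/4.
[DEG] = ½·((-4)·(0−(13/4)) + (-2)·(13/4−3) + (-17/4)·(3−0)) = ½·(13 − 1/2 − 51/4) = -1/8, so the F-coordinate is 1/4.
Check: 1/2 + 1/4 + 1/4 = 1.

(1/2, 1/4, 1/4)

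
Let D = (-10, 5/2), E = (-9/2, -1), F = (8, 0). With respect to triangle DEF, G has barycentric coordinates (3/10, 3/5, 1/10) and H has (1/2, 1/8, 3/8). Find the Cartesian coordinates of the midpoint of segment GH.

(-597/160, 51/80)

Barycentric coordinates of the midpoint are the average: (2/5, 29/80, 19/80).
Converting: (2/5)·D + (29/80)·E + (19/80)·F = (-597/160, 51/80).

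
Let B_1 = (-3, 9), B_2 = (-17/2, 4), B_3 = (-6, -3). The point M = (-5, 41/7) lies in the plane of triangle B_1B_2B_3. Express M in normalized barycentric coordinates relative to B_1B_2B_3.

(4/7, 2/7, 1/7)

Signed area of the reference triangle: [B_1B_2B_3] = ½·((-3)·(4−(-3)) + (-17/2)·(-3−9) + (-6)·(9−4)) = ½·(-21 + 102 − 30) = 51/2.
[MB_2B_3] = ½·((-5)·(4−(-3)) + (-17/2)·(-3−(41/7)) + (-6)·(41/7−4)) = ½·(-35 + 527/7 − 78/7) = 102/7, so the B_1-coordinate is (102/7)/(51/2) = 4/7.
[B_1MB_3] = ½·((-3)·(41/7−(-3)) + (-5)·(-3−9) + (-6)·(9−(41/7))) = ½·(-186/7 + 60 − 132/7) = 51/7, so the B_2-coordinate is 2/7.
[B_1B_2M] = ½·((-3)·(4−(41/7)) + (-17/2)·(41/7−9) + (-5)·(9−4)) = ½·(39/7 + 187/7 − 25) = 51/14, so the B_3-coordinate is 1/7.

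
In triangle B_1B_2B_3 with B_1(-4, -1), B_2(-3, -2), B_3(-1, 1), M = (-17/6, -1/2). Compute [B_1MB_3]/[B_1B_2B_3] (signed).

1/6

[B_1B_2B_3] = ½·((-4)·(-2−1) + (-3)·(1−(-1)) + (-1)·(-1−(-2))) = ½·(12 − 6 − 1) = 5/2.
[B_1MB_3] = ½·((-4)·(-1/2−1) + (-17/6)·(1−(-1)) + (-1)·(-1−(-1/2))) = ½·(6 − 17/3 + 1/2) = 5/12, so the ratio is (5/12)/(5/2) = 1/6.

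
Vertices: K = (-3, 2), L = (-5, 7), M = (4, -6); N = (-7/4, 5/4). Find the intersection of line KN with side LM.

Barycentric coordinates of N with respect to KLM: (1/2, 1/4, 1/4).
On side LM the K-coordinate is zero; dropping N's K-weight 1/2 and renormalizing the remaining 1/4 : 1/4 gives weights 1/2, 1/2 on L, M.
J = (1/2)·(-5, 7) + (1/2)·(4, -6) = (-1/2, 1/2).

(-1/2, 1/2)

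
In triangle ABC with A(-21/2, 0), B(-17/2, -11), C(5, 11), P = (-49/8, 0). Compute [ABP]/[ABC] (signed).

[ABC] = ½·((-21/2)·(-11−11) + (-17/2)·(11−0) + 5·(0−(-11))) = ½·(231 − 187/2 + 55) = 385/4.
[ABP] = ½·((-21/2)·(-11−0) + (-17/2)·(0−0) + (-49/8)·(0−(-11))) = ½·(231/2 + 0 − 539/8) = 385/16, so the ratio is (385/16)/(385/4) = 1/4.

1/4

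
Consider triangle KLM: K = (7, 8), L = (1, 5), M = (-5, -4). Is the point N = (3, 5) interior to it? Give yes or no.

yes

Barycentric coordinates of N: (1/2, 1/3, 1/6).
The three coordinates are positive, positive, positive; a point is interior exactly when all three are positive.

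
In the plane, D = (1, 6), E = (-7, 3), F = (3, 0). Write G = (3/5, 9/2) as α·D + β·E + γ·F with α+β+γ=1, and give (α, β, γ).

(7/10, 1/10, 1/5)

Signed area of the reference triangle: [DEF] = ½·(1·(3−0) + (-7)·(0−6) + 3·(6−3)) = ½·(3 + 42 + 9) = 27.
[GEF] = ½·((3/5)·(3−0) + (-7)·(0−(9/2)) + 3·(9/2−3)) = ½·(9/5 + 63/2 + 9/2) = 189/10, so the D-coordinate is (189/10)/27 = 7/10.
[DGF] = ½·(1·(9/2−0) + (3/5)·(0−6) + 3·(6−(9/2))) = ½·(9/2 − 18/5 + 9/2) = 27/10, so the E-coordinate is 1/10.
[DEG] = ½·(1·(3−(9/2)) + (-7)·(9/2−6) + (3/5)·(6−3)) = ½·(-3/2 + 21/2 + 9/5) = 27/5, so the F-coordinate is 1/5.
Check: 7/10 + 1/10 + 1/5 = 1.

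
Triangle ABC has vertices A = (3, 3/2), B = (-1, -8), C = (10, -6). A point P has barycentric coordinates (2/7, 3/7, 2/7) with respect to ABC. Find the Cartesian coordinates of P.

(23/7, -33/7)

P = (2/7)·A + (3/7)·B + (2/7)·C.
x-coordinate: (2/7)·3 + (3/7)·(-1) + (2/7)·10 = 23/7.
y-coordinate: (2/7)·(3/2) + (3/7)·(-8) + (2/7)·(-6) = -33/7.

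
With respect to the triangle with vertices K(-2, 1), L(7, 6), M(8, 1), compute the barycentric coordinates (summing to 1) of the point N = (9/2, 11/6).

Signed area of the reference triangle: [KLM] = ½·((-2)·(6−1) + 7·(1−1) + 8·(1−6)) = ½·(-10 + 0 − 40) = -25.
[NLM] = ½·((9/2)·(6−1) + 7·(1−(11/6)) + 8·(11/6−6)) = ½·(45/2 − 35/6 − 100/3) = -25/3, so the K-coordinate is (-25/3)/(-25) = 1/3.
[KNM] = ½·((-2)·(11/6−1) + (9/2)·(1−1) + 8·(1−(11/6))) = ½·(-5/3 + 0 − 20/3) = -25/6, so the L-coordinate is 1/6.
[KLN] = ½·((-2)·(6−(11/6)) + 7·(11/6−1) + (9/2)·(1−6)) = ½·(-25/3 + 35/6 − 45/2) = -25/2, so the M-coordinate is 1/2.
Check: 1/3 + 1/6 + 1/2 = 1.

(1/3, 1/6, 1/2)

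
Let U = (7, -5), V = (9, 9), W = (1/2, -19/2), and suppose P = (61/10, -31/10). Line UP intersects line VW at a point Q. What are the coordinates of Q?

(19/4, -1/4)

Barycentric coordinates of P with respect to UVW: (3/5, 1/5, 1/5).
On side VW the U-coordinate is zero; dropping P's U-weight 3/5 and renormalizing the remaining 1/5 : 1/5 gives weights 1/2, 1/2 on V, W.
Q = (1/2)·(9, 9) + (1/2)·(1/2, -19/2) = (19/4, -1/4).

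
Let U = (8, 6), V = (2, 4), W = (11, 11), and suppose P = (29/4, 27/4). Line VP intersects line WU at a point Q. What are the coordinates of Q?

Barycentric coordinates of P with respect to UVW: (1/2, 1/4, 1/4).
On side WU the V-coordinate is zero; dropping P's V-weight 1/4 and renormalizing the remaining 1/4 : 1/2 gives weights 1/3, 2/3 on W, U.
Q = (1/3)·(11, 11) + (2/3)·(8, 6) = (9, 23/3).

(9, 23/3)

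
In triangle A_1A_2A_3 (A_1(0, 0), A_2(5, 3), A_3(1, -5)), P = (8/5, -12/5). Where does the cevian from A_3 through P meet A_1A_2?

(5/2, 3/2)

Barycentric coordinates of P with respect to A_1A_2A_3: (1/5, 1/5, 3/5).
On side A_1A_2 the A_3-coordinate is zero; dropping P's A_3-weight 3/5 and renormalizing the remaining 1/5 : 1/5 gives weights 1/2, 1/2 on A_1, A_2.
Q = (1/2)·(0, 0) + (1/2)·(5, 3) = (5/2, 3/2).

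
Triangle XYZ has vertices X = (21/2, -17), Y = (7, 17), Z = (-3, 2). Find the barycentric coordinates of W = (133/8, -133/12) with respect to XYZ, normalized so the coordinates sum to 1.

(13/12, 1/2, -7/12)

Signed area of the reference triangle: [XYZ] = ½·((21/2)·(17−2) + 7·(2−(-17)) + (-3)·(-17−17)) = ½·(315/2 + 133 + 102) = 785/4.
[WYZ] = ½·((133/8)·(17−2) + 7·(2−(-133/12)) + (-3)·(-133/12−17)) = ½·(1995/8 + 1099/12 + 337/4) = 10205/48, so the X-coordinate is (10205/48)/(785/4) = 13/12.
[XWZ] = ½·((21/2)·(-133/12−2) + (133/8)·(2−(-17)) + (-3)·(-17−(-133/12))) = ½·(-1099/8 + 2527/8 + 71/4) = 785/8, so the Y-coordinate is 1/2.
[XYW] = ½·((21/2)·(17−(-133/12)) + 7·(-133/12−(-17)) + (133/8)·(-17−17)) = ½·(2359/8 + 497/12 − 2261/4) = -5495/48, so the Z-coordinate is -7/12.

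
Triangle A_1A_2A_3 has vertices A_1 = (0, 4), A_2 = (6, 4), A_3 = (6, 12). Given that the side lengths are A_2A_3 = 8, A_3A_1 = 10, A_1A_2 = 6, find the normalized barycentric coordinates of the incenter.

(1/3, 5/12, 1/4)

The incenter has barycentric coordinates proportional to the opposite side lengths: (8 : 10 : 6).
Normalizing by 8+10+6 = 24 gives (1/3, 5/12, 1/4).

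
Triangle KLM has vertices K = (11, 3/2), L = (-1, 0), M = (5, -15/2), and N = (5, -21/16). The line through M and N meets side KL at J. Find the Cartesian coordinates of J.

(5, 3/4)

Barycentric coordinates of N with respect to KLM: (3/8, 3/8, 1/4).
On side KL the M-coordinate is zero; dropping N's M-weight 1/4 and renormalizing the remaining 3/8 : 3/8 gives weights 1/2, 1/2 on K, L.
J = (1/2)·(11, 3/2) + (1/2)·(-1, 0) = (5, 3/4).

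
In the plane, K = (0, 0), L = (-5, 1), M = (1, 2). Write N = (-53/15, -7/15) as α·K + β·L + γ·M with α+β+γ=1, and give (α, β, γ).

(14/15, 3/5, -8/15)

Signed area of the reference triangle: [KLM] = ½·(0·(1−2) + (-5)·(2−0) + 1·(0−1)) = ½·(0 − 10 − 1) = -11/2.
[NLM] = ½·((-53/15)·(1−2) + (-5)·(2−(-7/15)) + 1·(-7/15−1)) = ½·(53/15 − 37/3 − 22/15) = -77/15, so the K-coordinate is (-77/15)/(-11/2) = 14/15.
[KNM] = ½·(0·(-7/15−2) + (-53/15)·(2−0) + 1·(0−(-7/15))) = ½·(0 − 106/15 + 7/15) = -33/10, so the L-coordinate is 3/5.
[KLN] = ½·(0·(1−(-7/15)) + (-5)·(-7/15−0) + (-53/15)·(0−1)) = ½·(0 + 7/3 + 53/15) = 44/15, so the M-coordinate is -8/15.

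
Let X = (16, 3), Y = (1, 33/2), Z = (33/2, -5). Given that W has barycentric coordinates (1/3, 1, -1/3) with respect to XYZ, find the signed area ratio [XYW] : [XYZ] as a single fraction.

The signed ratio [XYW]/[XYZ] equals the barycentric coordinate of W at vertex Z, which is -1/3.

-1/3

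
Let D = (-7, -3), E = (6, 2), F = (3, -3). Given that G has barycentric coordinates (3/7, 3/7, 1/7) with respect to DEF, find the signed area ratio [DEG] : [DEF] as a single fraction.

The signed ratio [DEG]/[DEF] equals the barycentric coordinate of G at vertex F, which is 1/7.

1/7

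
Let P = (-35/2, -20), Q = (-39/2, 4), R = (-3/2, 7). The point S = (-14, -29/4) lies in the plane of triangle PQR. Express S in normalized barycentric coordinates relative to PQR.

(1/2, 1/4, 1/4)

Signed area of the reference triangle: [PQR] = ½·((-35/2)·(4−7) + (-39/2)·(7−(-20)) + (-3/2)·(-20−4)) = ½·(105/2 − 1053/2 + 36) = -219.
[SQR] = ½·((-14)·(4−7) + (-39/2)·(7−(-29/4)) + (-3/2)·(-29/4−4)) = ½·(42 − 2223/8 + 135/8) = -219/2, so the P-coordinate is (-219/2)/(-219) = 1/2.
[PSR] = ½·((-35/2)·(-29/4−7) + (-14)·(7−(-20)) + (-3/2)·(-20−(-29/4))) = ½·(1995/8 − 378 + 153/8) = -219/4, so the Q-coordinate is 1/4.
[PQS] = ½·((-35/2)·(4−(-29/4)) + (-39/2)·(-29/4−(-20)) + (-14)·(-20−4)) = ½·(-1575/8 − 1989/8 + 336) = -219/4, so the R-coordinate is 1/4.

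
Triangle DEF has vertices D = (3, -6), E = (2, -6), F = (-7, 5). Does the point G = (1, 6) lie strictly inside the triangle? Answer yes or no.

Barycentric coordinates of G: (97/11, -98/11, 12/11).
The three coordinates are positive, negative, positive; a point is interior exactly when all three are positive.

no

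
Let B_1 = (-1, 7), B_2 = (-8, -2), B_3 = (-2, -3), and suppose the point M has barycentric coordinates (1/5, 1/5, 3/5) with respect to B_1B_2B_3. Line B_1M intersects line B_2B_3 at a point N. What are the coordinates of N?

(-7/2, -11/4)

Line B_1M meets B_2B_3 where the B_1-coordinate vanishes; zeroing M's B_1-weight and renormalizing leaves B_2, B_3-weights 1/5 : 3/5 → (1/4, 3/4).
So N = (1/4)·B_2 + (3/4)·B_3 = (-7/2, -11/4).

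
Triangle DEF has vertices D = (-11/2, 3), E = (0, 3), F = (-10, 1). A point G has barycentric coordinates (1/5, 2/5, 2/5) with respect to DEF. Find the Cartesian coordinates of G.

(-51/10, 11/5)

G = (1/5)·D + (2/5)·E + (2/5)·F.
x-coordinate: (1/5)·(-11/2) + (2/5)·0 + (2/5)·(-10) = -51/10.
y-coordinate: (1/5)·3 + (2/5)·3 + (2/5)·1 = 11/5.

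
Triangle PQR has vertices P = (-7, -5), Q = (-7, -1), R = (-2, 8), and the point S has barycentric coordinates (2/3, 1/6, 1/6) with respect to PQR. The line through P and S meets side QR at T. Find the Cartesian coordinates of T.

(-9/2, 7/2)

Line PS meets QR where the P-coordinate vanishes; zeroing S's P-weight and renormalizing leaves Q, R-weights 1/6 : 1/6 → (1/2, 1/2).
So T = (1/2)·Q + (1/2)·R = (-9/2, 7/2).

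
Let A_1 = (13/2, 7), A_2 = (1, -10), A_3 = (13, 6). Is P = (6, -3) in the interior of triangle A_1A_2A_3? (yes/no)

Barycentric coordinates of P: (1/29, 131/232, 93/232).
The three coordinates are positive, positive, positive; a point is interior exactly when all three are positive.

yes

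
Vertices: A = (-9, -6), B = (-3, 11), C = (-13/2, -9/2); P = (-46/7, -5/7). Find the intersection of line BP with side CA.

Barycentric coordinates of P with respect to ABC: (3/7, 2/7, 2/7).
On side CA the B-coordinate is zero; dropping P's B-weight 2/7 and renormalizing the remaining 2/7 : 3/7 gives weights 2/5, 3/5 on C, A.
Q = (2/5)·(-13/2, -9/2) + (3/5)·(-9, -6) = (-8, -27/5).

(-8, -27/5)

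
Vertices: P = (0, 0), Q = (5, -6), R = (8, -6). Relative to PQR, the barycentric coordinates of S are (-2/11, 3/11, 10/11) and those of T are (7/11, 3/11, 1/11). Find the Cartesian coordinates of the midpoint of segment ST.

(59/11, -51/11)

Barycentric coordinates of the midpoint are the average: (5/22, 3/11, 1/2).
Converting: (5/22)·P + (3/11)·Q + (1/2)·R = (59/11, -51/11).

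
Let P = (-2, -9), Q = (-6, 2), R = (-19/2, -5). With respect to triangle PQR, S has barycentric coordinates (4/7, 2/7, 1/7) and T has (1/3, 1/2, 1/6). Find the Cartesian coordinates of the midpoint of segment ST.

(-265/56, -341/84)

Barycentric coordinates of the midpoint are the average: (19/42, 11/28, 13/84).
Converting: (19/42)·P + (11/28)·Q + (13/84)·R = (-265/56, -341/84).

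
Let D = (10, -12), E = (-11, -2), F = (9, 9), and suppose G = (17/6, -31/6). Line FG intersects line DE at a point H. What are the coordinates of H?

(8/5, -8)

Barycentric coordinates of G with respect to DEF: (1/2, 1/3, 1/6).
On side DE the F-coordinate is zero; dropping G's F-weight 1/6 and renormalizing the remaining 1/2 : 1/3 gives weights 3/5, 2/5 on D, E.
H = (3/5)·(10, -12) + (2/5)·(-11, -2) = (8/5, -8).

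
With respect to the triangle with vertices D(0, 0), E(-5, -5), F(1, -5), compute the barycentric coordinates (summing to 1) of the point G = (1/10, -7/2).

(3/10, 1/10, 3/5)

Signed area of the reference triangle: [DEF] = ½·(0·(-5−(-5)) + (-5)·(-5−0) + 1·(0−(-5))) = ½·(0 + 25 + 5) = 15.
[GEF] = ½·((1/10)·(-5−(-5)) + (-5)·(-5−(-7/2)) + 1·(-7/2−(-5))) = ½·(0 + 15/2 + 3/2) = 9/2, so the D-coordinate is (9/2)/15 = 3/10.
[DGF] = ½·(0·(-7/2−(-5)) + (1/10)·(-5−0) + 1·(0−(-7/2))) = ½·(0 − 1/2 + 7/2) = 3/2, so the E-coordinate is 1/10.
[DEG] = ½·(0·(-5−(-7/2)) + (-5)·(-7/2−0) + (1/10)·(0−(-5))) = ½·(0 + 35/2 + 1/2) = 9, so the F-coordinate is 3/5.
Check: 3/10 + 1/10 + 3/5 = 1.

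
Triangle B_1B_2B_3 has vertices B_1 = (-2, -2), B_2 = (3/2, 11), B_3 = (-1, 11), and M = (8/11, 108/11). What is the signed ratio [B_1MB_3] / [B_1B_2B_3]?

[B_1B_2B_3] = ½·((-2)·(11−11) + (3/2)·(11−(-2)) + (-1)·(-2−11)) = ½·(0 + 39/2 + 13) = 65/4.
[B_1MB_3] = ½·((-2)·(108/11−11) + (8/11)·(11−(-2)) + (-1)·(-2−(108/11))) = ½·(26/11 + 104/11 + 130/11) = 130/11, so the ratio is (130/11)/(65/4) = 8/11.

8/11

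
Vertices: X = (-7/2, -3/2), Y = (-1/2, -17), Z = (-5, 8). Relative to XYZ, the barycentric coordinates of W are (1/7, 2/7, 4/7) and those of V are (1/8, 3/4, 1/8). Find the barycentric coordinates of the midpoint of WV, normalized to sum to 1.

(15/112, 29/56, 39/112)

Since both coordinate triples sum to 1, the midpoint's barycentrics are the componentwise average.
(1/7+1/8)/2 = 15/112; similarly 29/56 and 39/112.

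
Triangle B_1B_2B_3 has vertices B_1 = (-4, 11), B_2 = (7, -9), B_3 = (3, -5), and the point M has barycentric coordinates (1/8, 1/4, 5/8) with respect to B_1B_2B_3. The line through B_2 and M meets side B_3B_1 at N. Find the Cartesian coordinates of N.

Line B_2M meets B_3B_1 where the B_2-coordinate vanishes; zeroing M's B_2-weight and renormalizing leaves B_3, B_1-weights 5/8 : 1/8 → (5/6, 1/6).
So N = (5/6)·B_3 + (1/6)·B_1 = (11/6, -7/3).

(11/6, -7/3)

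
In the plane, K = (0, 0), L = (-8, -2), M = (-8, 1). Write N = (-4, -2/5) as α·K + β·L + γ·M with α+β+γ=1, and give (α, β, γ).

Signed area of the reference triangle: [KLM] = ½·(0·(-2−1) + (-8)·(1−0) + (-8)·(0−(-2))) = ½·(0 − 8 − 16) = -12.
[NLM] = ½·((-4)·(-2−1) + (-8)·(1−(-2/5)) + (-8)·(-2/5−(-2))) = ½·(12 − 56/5 − 64/5) = -6, so the K-coordinate is (-6)/(-12) = 1/2.
[KNM] = ½·(0·(-2/5−1) + (-4)·(1−0) + (-8)·(0−(-2/5))) = ½·(0 − 4 − 16/5) = -18/5, so the L-coordinate is 3/10.
[KLN] = ½·(0·(-2−(-2/5)) + (-8)·(-2/5−0) + (-4)·(0−(-2))) = ½·(0 + 16/5 − 8) = -12/5, so the M-coordinate is 1/5.

(1/2, 3/10, 1/5)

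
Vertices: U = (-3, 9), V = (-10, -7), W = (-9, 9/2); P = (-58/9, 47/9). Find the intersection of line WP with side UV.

Barycentric coordinates of P with respect to UVW: (4/9, 1/9, 4/9).
On side UV the W-coordinate is zero; dropping P's W-weight 4/9 and renormalizing the remaining 4/9 : 1/9 gives weights 4/5, 1/5 on U, V.
Q = (4/5)·(-3, 9) + (1/5)·(-10, -7) = (-22/5, 29/5).

(-22/5, 29/5)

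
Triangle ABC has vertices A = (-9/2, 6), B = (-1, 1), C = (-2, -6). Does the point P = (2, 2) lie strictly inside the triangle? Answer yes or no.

no

Barycentric coordinates of P: (-40/59, 136/59, -37/59).
The three coordinates are negative, positive, negative; a point is interior exactly when all three are positive.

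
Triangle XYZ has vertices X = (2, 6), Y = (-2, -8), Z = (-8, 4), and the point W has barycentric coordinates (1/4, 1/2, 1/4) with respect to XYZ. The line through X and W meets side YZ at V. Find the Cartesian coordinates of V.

Line XW meets YZ where the X-coordinate vanishes; zeroing W's X-weight and renormalizing leaves Y, Z-weights 1/2 : 1/4 → (2/3, 1/3).
So V = (2/3)·Y + (1/3)·Z = (-4, -4).

(-4, -4)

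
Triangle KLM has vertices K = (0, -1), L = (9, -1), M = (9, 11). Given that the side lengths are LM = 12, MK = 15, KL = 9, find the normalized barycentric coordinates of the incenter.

(1/3, 5/12, 1/4)

The incenter has barycentric coordinates proportional to the opposite side lengths: (12 : 15 : 9).
Normalizing by 12+15+9 = 36 gives (1/3, 5/12, 1/4).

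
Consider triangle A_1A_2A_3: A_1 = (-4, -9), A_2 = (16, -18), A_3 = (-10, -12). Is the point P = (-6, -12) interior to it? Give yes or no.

Barycentric coordinates of P: (4/19, 2/19, 13/19).
The three coordinates are positive, positive, positive; a point is interior exactly when all three are positive.

yes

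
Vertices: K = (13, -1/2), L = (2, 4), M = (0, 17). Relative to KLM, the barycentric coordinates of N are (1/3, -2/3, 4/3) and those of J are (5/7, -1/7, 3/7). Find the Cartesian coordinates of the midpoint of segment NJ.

Barycentric coordinates of the midpoint are the average: (11/21, -17/42, 37/42).
Converting: (11/21)·K + (-17/42)·L + (37/42)·M = (6, 275/21).

(6, 275/21)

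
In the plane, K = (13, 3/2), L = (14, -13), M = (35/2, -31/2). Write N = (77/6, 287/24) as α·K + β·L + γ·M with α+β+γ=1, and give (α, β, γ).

Signed area of the reference triangle: [KLM] = ½·(13·(-13−(-31/2)) + 14·(-31/2−(3/2)) + (35/2)·(3/2−(-13))) = ½·(65/2 − 238 + 1015/4) = 193/8.
[NLM] = ½·((77/6)·(-13−(-31/2)) + 14·(-31/2−(287/24)) + (35/2)·(287/24−(-13))) = ½·(385/12 − 4613/12 + 20965/48) = 1351/32, so the K-coordinate is (1351/32)/(193/8) = 7/4.
[KNM] = ½·(13·(287/24−(-31/2)) + (77/6)·(-31/2−(3/2)) + (35/2)·(3/2−(287/24))) = ½·(8567/24 − 1309/6 − 8785/48) = -2123/96, so the L-coordinate is -11/12.
[KLN] = ½·(13·(-13−(287/24)) + 14·(287/24−(3/2)) + (77/6)·(3/2−(-13))) = ½·(-7787/24 + 1757/12 + 2233/12) = 193/48, so the M-coordinate is 1/6.

(7/4, -11/12, 1/6)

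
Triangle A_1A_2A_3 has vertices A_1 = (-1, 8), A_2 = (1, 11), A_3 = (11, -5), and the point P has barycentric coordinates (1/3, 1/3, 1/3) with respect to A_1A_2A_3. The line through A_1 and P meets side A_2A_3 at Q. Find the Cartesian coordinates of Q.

Line A_1P meets A_2A_3 where the A_1-coordinate vanishes; zeroing P's A_1-weight and renormalizing leaves A_2, A_3-weights 1/3 : 1/3 → (1/2, 1/2).
So Q = (1/2)·A_2 + (1/2)·A_3 = (6, 3).

(6, 3)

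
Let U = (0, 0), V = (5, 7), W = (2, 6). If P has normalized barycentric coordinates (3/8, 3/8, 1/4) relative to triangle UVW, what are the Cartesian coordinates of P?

(19/8, 33/8)

P = (3/8)·U + (3/8)·V + (1/4)·W.
x-coordinate: (3/8)·0 + (3/8)·5 + (1/4)·2 = 19/8.
y-coordinate: (3/8)·0 + (3/8)·7 + (1/4)·6 = 33/8.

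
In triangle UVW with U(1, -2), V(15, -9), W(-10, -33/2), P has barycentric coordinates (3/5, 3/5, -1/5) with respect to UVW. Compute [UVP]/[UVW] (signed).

-1/5

The signed ratio [UVP]/[UVW] equals the barycentric coordinate of P at vertex W, which is -1/5.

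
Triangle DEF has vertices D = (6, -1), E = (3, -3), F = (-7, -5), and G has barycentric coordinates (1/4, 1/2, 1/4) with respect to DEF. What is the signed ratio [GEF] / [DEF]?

1/4

The signed ratio [GEF]/[DEF] equals the barycentric coordinate of G at vertex D, which is 1/4.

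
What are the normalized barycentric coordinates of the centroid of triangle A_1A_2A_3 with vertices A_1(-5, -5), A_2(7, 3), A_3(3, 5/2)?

The centroid is the average of the vertices, so each weight is 1/3.

(1/3, 1/3, 1/3)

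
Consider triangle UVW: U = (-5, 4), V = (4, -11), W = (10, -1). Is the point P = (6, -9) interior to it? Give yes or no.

no

Barycentric coordinates of P: (-2/45, 7/9, 4/15).
The three coordinates are negative, positive, positive; a point is interior exactly when all three are positive.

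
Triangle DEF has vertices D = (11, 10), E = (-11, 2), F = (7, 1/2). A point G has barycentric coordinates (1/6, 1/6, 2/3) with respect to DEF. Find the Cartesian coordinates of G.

G = (1/6)·D + (1/6)·E + (2/3)·F.
x-coordinate: (1/6)·11 + (1/6)·(-11) + (2/3)·7 = 14/3.
y-coordinate: (1/6)·10 + (1/6)·2 + (2/3)·(1/2) = 7/3.

(14/3, 7/3)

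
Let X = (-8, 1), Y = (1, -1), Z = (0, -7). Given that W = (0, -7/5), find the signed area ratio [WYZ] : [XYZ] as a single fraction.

[XYZ] = ½·((-8)·(-1−(-7)) + 1·(-7−1) + 0·(1−(-1))) = ½·(-48 − 8 + 0) = -28.
[WYZ] = ½·(0·(-1−(-7)) + 1·(-7−(-7/5)) + 0·(-7/5−(-1))) = ½·(0 − 28/5 + 0) = -14/5, so the ratio is (-14/5)/(-28) = 1/10.

1/10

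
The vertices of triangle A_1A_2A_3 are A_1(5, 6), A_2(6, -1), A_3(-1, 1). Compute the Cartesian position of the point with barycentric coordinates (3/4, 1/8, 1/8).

(35/8, 9/2)

P = (3/4)·A_1 + (1/8)·A_2 + (1/8)·A_3.
x-coordinate: (3/4)·5 + (1/8)·6 + (1/8)·(-1) = 35/8.
y-coordinate: (3/4)·6 + (1/8)·(-1) + (1/8)·1 = 9/2.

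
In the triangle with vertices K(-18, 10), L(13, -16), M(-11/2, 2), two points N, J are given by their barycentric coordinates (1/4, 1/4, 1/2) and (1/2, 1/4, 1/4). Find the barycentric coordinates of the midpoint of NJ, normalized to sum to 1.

Since both coordinate triples sum to 1, the midpoint's barycentrics are the componentwise average.
(1/4+1/2)/2 = 3/8; similarly 1/4 and 3/8.

(3/8, 1/4, 3/8)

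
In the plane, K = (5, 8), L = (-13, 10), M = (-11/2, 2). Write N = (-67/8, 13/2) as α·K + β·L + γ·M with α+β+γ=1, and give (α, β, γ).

(1/12, 1/2, 5/12)

Signed area of the reference triangle: [KLM] = ½·(5·(10−2) + (-13)·(2−8) + (-11/2)·(8−10)) = ½·(40 + 78 + 11) = 129/2.
[NLM] = ½·((-67/8)·(10−2) + (-13)·(2−(13/2)) + (-11/2)·(13/2−10)) = ½·(-67 + 117/2 + 77/4) = 43/8, so the K-coordinate is (43/8)/(129/2) = 1/12.
[KNM] = ½·(5·(13/2−2) + (-67/8)·(2−8) + (-11/2)·(8−(13/2))) = ½·(45/2 + 201/4 − 33/4) = 129/4, so the L-coordinate is 1/2.
[KLN] = ½·(5·(10−(13/2)) + (-13)·(13/2−8) + (-67/8)·(8−10)) = ½·(35/2 + 39/2 + 67/4) = 215/8, so the M-coordinate is 5/12.
Check: 1/12 + 1/2 + 5/12 = 1.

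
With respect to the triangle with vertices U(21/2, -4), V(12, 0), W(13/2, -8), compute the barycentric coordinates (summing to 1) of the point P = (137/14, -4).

Signed area of the reference triangle: [UVW] = ½·((21/2)·(0−(-8)) + 12·(-8−(-4)) + (13/2)·(-4−0)) = ½·(84 − 48 − 26) = 5.
[PVW] = ½·((137/14)·(0−(-8)) + 12·(-8−(-4)) + (13/2)·(-4−0)) = ½·(548/7 − 48 − 26) = 15/7, so the U-coordinate is (15/7)/5 = 3/7.
[UPW] = ½·((21/2)·(-4−(-8)) + (137/14)·(-8−(-4)) + (13/2)·(-4−(-4))) = ½·(42 − 274/7 + 0) = 10/7, so the V-coordinate is 2/7.
[UVP] = ½·((21/2)·(0−(-4)) + 12·(-4−(-4)) + (137/14)·(-4−0)) = ½·(42 + 0 − 274/7) = 10/7, so the W-coordinate is 2/7.
Check: 3/7 + 2/7 + 2/7 = 1.

(3/7, 2/7, 2/7)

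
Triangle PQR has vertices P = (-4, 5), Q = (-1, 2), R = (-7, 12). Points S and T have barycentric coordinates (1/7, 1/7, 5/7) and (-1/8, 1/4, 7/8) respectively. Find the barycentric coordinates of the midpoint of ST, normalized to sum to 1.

Since both coordinate triples sum to 1, the midpoint's barycentrics are the componentwise average.
(1/7+-1/8)/2 = 1/112; similarly 11/56 and 89/112.

(1/112, 11/56, 89/112)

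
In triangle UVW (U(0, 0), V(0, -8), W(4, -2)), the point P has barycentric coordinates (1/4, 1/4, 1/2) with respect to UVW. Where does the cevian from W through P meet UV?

(0, -4)

Line WP meets UV where the W-coordinate vanishes; zeroing P's W-weight and renormalizing leaves U, V-weights 1/4 : 1/4 → (1/2, 1/2).
So Q = (1/2)·U + (1/2)·V = (0, -4).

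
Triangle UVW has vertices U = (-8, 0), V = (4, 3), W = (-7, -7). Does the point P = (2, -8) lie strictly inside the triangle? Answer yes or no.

Barycentric coordinates of P: (-101/87, 62/87, 42/29).
The three coordinates are negative, positive, positive; a point is interior exactly when all three are positive.

no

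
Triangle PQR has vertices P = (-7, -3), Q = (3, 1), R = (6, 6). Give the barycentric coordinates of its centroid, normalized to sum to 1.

(1/3, 1/3, 1/3)

The centroid is the average of the vertices, so each weight is 1/3.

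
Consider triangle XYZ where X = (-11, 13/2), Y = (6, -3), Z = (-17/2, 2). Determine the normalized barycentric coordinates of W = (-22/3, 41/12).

Signed area of the reference triangle: [XYZ] = ½·((-11)·(-3−2) + 6·(2−(13/2)) + (-17/2)·(13/2−(-3))) = ½·(55 − 27 − 323/4) = -211/8.
[WYZ] = ½·((-22/3)·(-3−2) + 6·(2−(41/12)) + (-17/2)·(41/12−(-3))) = ½·(110/3 − 17/2 − 1309/24) = -211/16, so the X-coordinate is (-211/16)/(-211/8) = 1/2.
[XWZ] = ½·((-11)·(41/12−2) + (-22/3)·(2−(13/2)) + (-17/2)·(13/2−(41/12))) = ½·(-187/12 + 33 − 629/24) = -211/48, so the Y-coordinate is 1/6.
[XYW] = ½·((-11)·(-3−(41/12)) + 6·(41/12−(13/2)) + (-22/3)·(13/2−(-3))) = ½·(847/12 − 37/2 − 209/3) = -211/24, so the Z-coordinate is 1/3.
Check: 1/2 + 1/6 + 1/3 = 1.

(1/2, 1/6, 1/3)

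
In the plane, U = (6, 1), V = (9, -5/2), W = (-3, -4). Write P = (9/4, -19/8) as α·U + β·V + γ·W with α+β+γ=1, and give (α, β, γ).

Signed area of the reference triangle: [UVW] = ½·(6·(-5/2−(-4)) + 9·(-4−1) + (-3)·(1−(-5/2))) = ½·(9 − 45 − 21/2) = -93/4.
[PVW] = ½·((9/4)·(-5/2−(-4)) + 9·(-4−(-19/8)) + (-3)·(-19/8−(-5/2))) = ½·(27/8 − 117/8 − 3/8) = -93/16, so the U-coordinate is (-93/16)/(-93/4) = 1/4.
[UPW] = ½·(6·(-19/8−(-4)) + (9/4)·(-4−1) + (-3)·(1−(-19/8))) = ½·(39/4 − 45/4 − 81/8) = -93/16, so the V-coordinate is 1/4.
[UVP] = ½·(6·(-5/2−(-19/8)) + 9·(-19/8−1) + (9/4)·(1−(-5/2))) = ½·(-3/4 − 243/8 + 63/8) = -93/8, so the W-coordinate is 1/2.

(1/4, 1/4, 1/2)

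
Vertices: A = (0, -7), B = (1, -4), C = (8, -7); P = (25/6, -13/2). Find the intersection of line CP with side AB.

(1/3, -6)

Barycentric coordinates of P with respect to ABC: (1/3, 1/6, 1/2).
On side AB the C-coordinate is zero; dropping P's C-weight 1/2 and renormalizing the remaining 1/3 : 1/6 gives weights 2/3, 1/3 on A, B.
Q = (2/3)·(0, -7) + (1/3)·(1, -4) = (1/3, -6).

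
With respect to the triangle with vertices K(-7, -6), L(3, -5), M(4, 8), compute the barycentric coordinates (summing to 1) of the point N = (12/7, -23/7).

Signed area of the reference triangle: [KLM] = ½·((-7)·(-5−8) + 3·(8−(-6)) + 4·(-6−(-5))) = ½·(91 + 42 − 4) = 129/2.
[NLM] = ½·((12/7)·(-5−8) + 3·(8−(-23/7)) + 4·(-23/7−(-5))) = ½·(-156/7 + 237/7 + 48/7) = 129/14, so the K-coordinate is (129/14)/(129/2) = 1/7.
[KNM] = ½·((-7)·(-23/7−8) + (12/7)·(8−(-6)) + 4·(-6−(-23/7))) = ½·(79 + 24 − 76/7) = 645/14, so the L-coordinate is 5/7.
[KLN] = ½·((-7)·(-5−(-23/7)) + 3·(-23/7−(-6)) + (12/7)·(-6−(-5))) = ½·(12 + 57/7 − 12/7) = 129/14, so the M-coordinate is 1/7.

(1/7, 5/7, 1/7)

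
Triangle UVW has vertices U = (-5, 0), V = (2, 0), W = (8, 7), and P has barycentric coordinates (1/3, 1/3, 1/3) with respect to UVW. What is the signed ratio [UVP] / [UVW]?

The signed ratio [UVP]/[UVW] equals the barycentric coordinate of P at vertex W, which is 1/3.

1/3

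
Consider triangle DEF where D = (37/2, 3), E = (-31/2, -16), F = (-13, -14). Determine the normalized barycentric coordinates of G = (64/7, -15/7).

Signed area of the reference triangle: [DEF] = ½·((37/2)·(-16−(-14)) + (-31/2)·(-14−3) + (-13)·(3−(-16))) = ½·(-37 + 527/2 − 247) = -41/4.
[GEF] = ½·((64/7)·(-16−(-14)) + (-31/2)·(-14−(-15/7)) + (-13)·(-15/7−(-16))) = ½·(-128/7 + 2573/14 − 1261/7) = -205/28, so the D-coordinate is (-205/28)/(-41/4) = 5/7.
[DGF] = ½·((37/2)·(-15/7−(-14)) + (64/7)·(-14−3) + (-13)·(3−(-15/7))) = ½·(3071/14 − 1088/7 − 468/7) = -41/28, so the E-coordinate is 1/7.
[DEG] = ½·((37/2)·(-16−(-15/7)) + (-31/2)·(-15/7−3) + (64/7)·(3−(-16))) = ½·(-3589/14 + 558/7 + 1216/7) = -41/28, so the F-coordinate is 1/7.
Check: 5/7 + 1/7 + 1/7 = 1.

(5/7, 1/7, 1/7)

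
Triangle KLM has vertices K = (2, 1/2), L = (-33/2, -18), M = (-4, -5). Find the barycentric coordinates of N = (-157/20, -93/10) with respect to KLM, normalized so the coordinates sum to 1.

Signed area of the reference triangle: [KLM] = ½·(2·(-18−(-5)) + (-33/2)·(-5−(1/2)) + (-4)·(1/2−(-18))) = ½·(-26 + 363/4 − 74) = -37/8.
[NLM] = ½·((-157/20)·(-18−(-5)) + (-33/2)·(-5−(-93/10)) + (-4)·(-93/10−(-18))) = ½·(2041/20 − 1419/20 − 174/5) = -37/20, so the K-coordinate is (-37/20)/(-37/8) = 2/5.
[KNM] = ½·(2·(-93/10−(-5)) + (-157/20)·(-5−(1/2)) + (-4)·(1/2−(-93/10))) = ½·(-43/5 + 1727/40 − 196/5) = -37/16, so the L-coordinate is 1/2.
[KLN] = ½·(2·(-18−(-93/10)) + (-33/2)·(-93/10−(1/2)) + (-157/20)·(1/2−(-18))) = ½·(-87/5 + 1617/10 − 5809/40) = -37/80, so the M-coordinate is 1/10.
Check: 2/5 + 1/2 + 1/10 = 1.

(2/5, 1/2, 1/10)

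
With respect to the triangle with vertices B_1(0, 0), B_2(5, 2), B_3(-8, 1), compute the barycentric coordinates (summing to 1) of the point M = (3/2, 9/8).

Signed area of the reference triangle: [B_1B_2B_3] = ½·(0·(2−1) + 5·(1−0) + (-8)·(0−2)) = ½·(0 + 5 + 16) = 21/2.
[MB_2B_3] = ½·((3/2)·(2−1) + 5·(1−(9/8)) + (-8)·(9/8−2)) = ½·(3/2 − 5/8 + 7) = 63/16, so the B_1-coordinate is (63/16)/(21/2) = 3/8.
[B_1MB_3] = ½·(0·(9/8−1) + (3/2)·(1−0) + (-8)·(0−(9/8))) = ½·(0 + 3/2 + 9) = 21/4, so the B_2-coordinate is 1/2.
[B_1B_2M] = ½·(0·(2−(9/8)) + 5·(9/8−0) + (3/2)·(0−2)) = ½·(0 + 45/8 − 3) = 21/16, so the B_3-coordinate is 1/8.

(3/8, 1/2, 1/8)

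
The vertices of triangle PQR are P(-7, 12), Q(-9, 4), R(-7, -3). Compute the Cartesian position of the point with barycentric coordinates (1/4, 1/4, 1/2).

S = (1/4)·P + (1/4)·Q + (1/2)·R.
x-coordinate: (1/4)·(-7) + (1/4)·(-9) + (1/2)·(-7) = -15/2.
y-coordinate: (1/4)·12 + (1/4)·4 + (1/2)·(-3) = 5/2.

(-15/2, 5/2)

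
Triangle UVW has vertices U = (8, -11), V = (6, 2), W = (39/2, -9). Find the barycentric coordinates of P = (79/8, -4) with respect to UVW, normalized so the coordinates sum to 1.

Signed area of the reference triangle: [UVW] = ½·(8·(2−(-9)) + 6·(-9−(-11)) + (39/2)·(-11−2)) = ½·(88 + 12 − 507/2) = -307/4.
[PVW] = ½·((79/8)·(2−(-9)) + 6·(-9−(-4)) + (39/2)·(-4−2)) = ½·(869/8 − 30 − 117) = -307/16, so the U-coordinate is (-307/16)/(-307/4) = 1/4.
[UPW] = ½·(8·(-4−(-9)) + (79/8)·(-9−(-11)) + (39/2)·(-11−(-4))) = ½·(40 + 79/4 − 273/2) = -307/8, so the V-coordinate is 1/2.
[UVP] = ½·(8·(2−(-4)) + 6·(-4−(-11)) + (79/8)·(-11−2)) = ½·(48 + 42 − 1027/8) = -307/16, so the W-coordinate is 1/4.
Check: 1/4 + 1/2 + 1/4 = 1.

(1/4, 1/2, 1/4)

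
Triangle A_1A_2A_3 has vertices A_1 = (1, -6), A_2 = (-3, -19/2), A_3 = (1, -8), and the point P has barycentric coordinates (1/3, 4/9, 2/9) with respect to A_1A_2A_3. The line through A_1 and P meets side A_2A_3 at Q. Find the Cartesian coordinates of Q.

(-5/3, -9)

Line A_1P meets A_2A_3 where the A_1-coordinate vanishes; zeroing P's A_1-weight and renormalizing leaves A_2, A_3-weights 4/9 : 2/9 → (2/3, 1/3).
So Q = (2/3)·A_2 + (1/3)·A_3 = (-5/3, -9).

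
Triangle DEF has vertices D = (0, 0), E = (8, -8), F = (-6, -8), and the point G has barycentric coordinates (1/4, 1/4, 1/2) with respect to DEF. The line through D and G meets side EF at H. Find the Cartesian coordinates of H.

Line DG meets EF where the D-coordinate vanishes; zeroing G's D-weight and renormalizing leaves E, F-weights 1/4 : 1/2 → (1/3, 2/3).
So H = (1/3)·E + (2/3)·F = (-4/3, -8).

(-4/3, -8)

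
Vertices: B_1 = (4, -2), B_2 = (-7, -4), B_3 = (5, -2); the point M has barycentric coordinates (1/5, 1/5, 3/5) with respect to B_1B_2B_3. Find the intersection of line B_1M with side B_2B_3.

Line B_1M meets B_2B_3 where the B_1-coordinate vanishes; zeroing M's B_1-weight and renormalizing leaves B_2, B_3-weights 1/5 : 3/5 → (1/4, 3/4).
So N = (1/4)·B_2 + (3/4)·B_3 = (2, -5/2).

(2, -5/2)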